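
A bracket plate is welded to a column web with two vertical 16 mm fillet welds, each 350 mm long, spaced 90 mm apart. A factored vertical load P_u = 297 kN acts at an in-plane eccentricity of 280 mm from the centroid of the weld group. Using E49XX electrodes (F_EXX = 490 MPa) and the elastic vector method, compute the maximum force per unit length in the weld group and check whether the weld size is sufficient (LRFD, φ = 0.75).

f_max ≈ 1910 N/mm; adequate

Total weld length L_w = 700 mm. Treat welds as unit-width lines.
Polar moment about centroid: J = 2[d³/12 + d(b/2)²] = 2[350³/12 + 350×45²] = 8563000 mm³.
Direct shear f_v = P/L_w = 297×10³ / 700 = 424.3 N/mm (vertical).
Torsion M = P·e = 297×10³ × 280 = 83160000 N·mm.
Critical point at (x, y) = (45, 175) from centroid. f_tx = M·y/J = 1699 N/mm; f_ty = M·x/J = 437 N/mm.
Resultant f_max = √[f_tx² + (f_v + f_ty)²] = √[1699² + (424.3 + 437)²] = 1905 N/mm.
Capacity per unit length: φr_n = 0.75 × 0.6 × 490 × (0.707 × 16) = 2494 N/mm.
1905 ≤ 2494 → adequate.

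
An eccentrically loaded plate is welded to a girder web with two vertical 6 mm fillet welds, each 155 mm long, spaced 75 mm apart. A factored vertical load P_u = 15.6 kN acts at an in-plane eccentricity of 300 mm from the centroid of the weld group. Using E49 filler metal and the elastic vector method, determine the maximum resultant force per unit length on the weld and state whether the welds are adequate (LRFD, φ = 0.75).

f_max ≈ 406 N/mm; adequate

E49XX → F_EXX = 490 MPa.
Total weld length L_w = 310 mm. Treat welds as unit-width lines.
Polar moment about centroid: J = 2[d³/12 + d(b/2)²] = 2[155³/12 + 155×37.5²] = 1057000 mm³.
Direct shear f_v = P/L_w = 15.6×10³ / 310 = 50.32 N/mm (vertical).
Torsion M = P·e = 15.6×10³ × 300 = 4680000 N·mm.
Critical point at (x, y) = (37.5, 77.5) from centroid. f_tx = M·y/J = 343.3 N/mm; f_ty = M·x/J = 166.1 N/mm.
Resultant f_max = √[f_tx² + (f_v + f_ty)²] = √[343.3² + (50.32 + 166.1)²] = 405.8 N/mm.
Capacity per unit length: φr_n = 0.75 × 0.6 × 490 × (0.707 × 6) = 935.4 N/mm.
405.8 ≤ 935.4 → adequate.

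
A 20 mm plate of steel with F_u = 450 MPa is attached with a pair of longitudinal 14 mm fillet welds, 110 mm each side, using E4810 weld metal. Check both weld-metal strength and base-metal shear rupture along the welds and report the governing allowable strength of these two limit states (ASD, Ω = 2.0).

E48XX → F_EXX = 480 MPa.
t_e = 0.707 × 14 = 9.898 mm; L = 220 mm.
Weld metal: R_n/Ω = (1/2.0) × 0.6 × 480 × 9.898 × 220 × 10⁻³ = 313.6 kN.
Base metal (shear rupture): R_n/Ω = (1/2.0) × 0.6 × 450 × 20 × 220 × 10⁻³ = 594 kN.
Governing: weld metal.

R_n/Ω ≈ 314 kN (weld metal governs)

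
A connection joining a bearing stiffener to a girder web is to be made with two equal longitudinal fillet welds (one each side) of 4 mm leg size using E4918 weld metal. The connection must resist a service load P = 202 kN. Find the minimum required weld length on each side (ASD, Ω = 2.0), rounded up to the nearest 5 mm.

L = 245 mm on each side

E49XX → F_EXX = 490 MPa.
Throat t_e = 0.707 × 4 = 2.828 mm.
r_n/Ω = (0.6 × 490 × 2.828) / 2.0 = 415.7 N/mm = 0.4157 kN/mm.
L_req = P / (r_n/Ω) = 202 / 0.4157 = 485.9 mm total.
Per side: 485.9 / 2 = 243 mm.
Round up → use L = 245 mm on each side.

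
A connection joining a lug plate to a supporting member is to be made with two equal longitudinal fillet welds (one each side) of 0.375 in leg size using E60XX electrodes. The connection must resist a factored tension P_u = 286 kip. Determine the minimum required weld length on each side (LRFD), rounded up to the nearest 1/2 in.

E60XX → F_EXX = 60 ksi.
Throat t_e = 0.707 × 0.375 = 0.2651 in.
φr_n = 0.75 × 0.6 × 60 × 0.2651 = 7.158 kip/in.
L_req = P_u / φr_n = 286 / 7.158 = 39.95 in total.
Per side: 39.95 / 2 = 19.98 in.
Round up → use L = 20 in on each side.

L = 20 in on each side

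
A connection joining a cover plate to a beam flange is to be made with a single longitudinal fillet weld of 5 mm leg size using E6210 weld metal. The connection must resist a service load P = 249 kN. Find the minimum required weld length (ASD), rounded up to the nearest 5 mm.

E62XX → F_EXX = 620 MPa.
Throat t_e = 0.707 × 5 = 3.535 mm.
r_n/Ω = (0.6 × 620 × 3.535) / 2.0 = 657.5 N/mm = 0.6575 kN/mm.
L_req = P / (r_n/Ω) = 249 / 0.6575 = 378.7 mm total.
Round up → use L = 380 mm.

L = 380 mm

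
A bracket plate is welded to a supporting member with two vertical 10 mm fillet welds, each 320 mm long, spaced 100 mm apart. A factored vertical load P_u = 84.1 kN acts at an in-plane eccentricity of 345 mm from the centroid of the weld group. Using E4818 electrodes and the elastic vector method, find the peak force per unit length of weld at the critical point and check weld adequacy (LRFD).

E48XX → F_EXX = 480 MPa.
Total weld length L_w = 640 mm. Treat welds as unit-width lines.
Polar moment about centroid: J = 2[d³/12 + d(b/2)²] = 2[320³/12 + 320×50²] = 7061000 mm³.
Direct shear f_v = P/L_w = 84.1×10³ / 640 = 131.4 N/mm (vertical).
Torsion M = P·e = 84.1×10³ × 345 = 29014000 N·mm.
Critical point at (x, y) = (50, 160) from centroid. f_tx = M·y/J = 657.4 N/mm; f_ty = M·x/J = 205.4 N/mm.
Resultant f_max = √[f_tx² + (f_v + f_ty)²] = √[657.4² + (131.4 + 205.4)²] = 738.7 N/mm.
Capacity per unit length: φr_n = 0.75 × 0.6 × 480 × (0.707 × 10) = 1527 N/mm.
738.7 ≤ 1527 → adequate.

f_max ≈ 739 N/mm; adequate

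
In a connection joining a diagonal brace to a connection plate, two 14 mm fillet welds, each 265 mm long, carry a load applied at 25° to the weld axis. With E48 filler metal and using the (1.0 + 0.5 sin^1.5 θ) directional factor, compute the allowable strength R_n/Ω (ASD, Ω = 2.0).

R_n/Ω ≈ 859 kN

E48XX → F_EXX = 480 MPa.
t_e = 0.707 × 14 = 9.898 mm; A_we = 9.898 × 530 = 5246 mm².
Directional factor: 1.0 + 0.5 sin^1.5(25°) = 1.137.
F_nw = 0.6 × 480 × 1.137 = 327.6 MPa.
R_n/Ω = (327.6 × 5246) / 2.0 × 10⁻³ = 859.2 kN.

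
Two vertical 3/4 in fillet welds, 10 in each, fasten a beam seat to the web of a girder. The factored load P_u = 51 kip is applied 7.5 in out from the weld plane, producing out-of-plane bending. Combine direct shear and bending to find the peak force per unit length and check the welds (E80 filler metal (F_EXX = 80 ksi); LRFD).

f_max ≈ 11.8 kip/in; adequate

L_w = 2 × 10 = 20 in; section modulus (unit throat) S = 2 × L²/6 = 33.33 in².
Direct shear f_v = P/L_w = 51/20 = 2.55 kip/in.
Moment M = P × e = 51 × 7.5 = 382.5 kip·in; bending f_b = M/S = 11.47 kip/in.
f_max = √(f_v² + f_b²) = √(2.55² + 11.47²) = 11.75 kip/in.
φr_n = 0.75 × 0.6 × 80 × (0.707 × 0.75) = 19.09 kip/in → adequate.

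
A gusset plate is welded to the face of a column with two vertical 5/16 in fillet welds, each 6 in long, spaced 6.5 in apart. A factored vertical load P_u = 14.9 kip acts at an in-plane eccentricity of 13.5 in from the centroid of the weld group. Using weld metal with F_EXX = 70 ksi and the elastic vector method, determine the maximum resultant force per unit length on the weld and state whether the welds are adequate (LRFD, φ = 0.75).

f_max ≈ 6.43 kip/in; adequate

Total weld length L_w = 12 in. Treat welds as unit-width lines.
Polar moment about centroid: J = 2[d³/12 + d(b/2)²] = 2[6³/12 + 6×3.25²] = 162.8 in³.
Direct shear f_v = P/L_w = 14.9 / 12 = 1.242 kip/in (vertical).
Torsion M = P·e = 14.9 × 13.5 = 201.15 kip·in.
Critical point at (x, y) = (3.25, 3) from centroid. f_tx = M·y/J = 3.708 kip/in; f_ty = M·x/J = 4.017 kip/in.
Resultant f_max = √[f_tx² + (f_v + f_ty)²] = √[3.708² + (1.242 + 4.017)²] = 6.434 kip/in.
Capacity per unit length: φr_n = 0.75 × 0.6 × 70 × (0.707 × 0.3125) = 6.96 kip/in.
6.434 ≤ 6.96 → adequate.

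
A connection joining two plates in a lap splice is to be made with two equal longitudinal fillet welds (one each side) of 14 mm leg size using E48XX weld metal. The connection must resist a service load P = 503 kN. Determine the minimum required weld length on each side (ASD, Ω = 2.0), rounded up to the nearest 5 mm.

E48XX → F_EXX = 480 MPa.
Throat t_e = 0.707 × 14 = 9.898 mm.
r_n/Ω = (0.6 × 480 × 9.898) / 2.0 = 1425 N/mm = 1.425 kN/mm.
L_req = P / (r_n/Ω) = 503 / 1.425 = 352.9 mm total.
Per side: 352.9 / 2 = 176.5 mm.
Round up → use L = 180 mm on each side.

L = 180 mm on each side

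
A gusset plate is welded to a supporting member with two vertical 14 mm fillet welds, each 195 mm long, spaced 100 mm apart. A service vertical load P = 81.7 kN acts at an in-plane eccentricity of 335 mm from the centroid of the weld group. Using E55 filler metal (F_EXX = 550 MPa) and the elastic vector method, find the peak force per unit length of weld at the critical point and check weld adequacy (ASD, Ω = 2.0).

f_max ≈ 1460 N/mm; adequate

Total weld length L_w = 390 mm. Treat welds as unit-width lines.
Polar moment about centroid: J = 2[d³/12 + d(b/2)²] = 2[195³/12 + 195×50²] = 2211000 mm³.
Direct shear f_v = P/L_w = 81.7×10³ / 390 = 209.5 N/mm (vertical).
Torsion M = P·e = 81.7×10³ × 335 = 27370000 N·mm.
Critical point at (x, y) = (50, 97.5) from centroid. f_tx = M·y/J = 1207 N/mm; f_ty = M·x/J = 619 N/mm.
Resultant f_max = √[f_tx² + (f_v + f_ty)²] = √[1207² + (209.5 + 619)²] = 1464 N/mm.
Capacity per unit length: r_n/Ω = (1/2.0) × 0.6 × 550 × (0.707 × 14) = 1633 N/mm.
1464 ≤ 1633 → adequate.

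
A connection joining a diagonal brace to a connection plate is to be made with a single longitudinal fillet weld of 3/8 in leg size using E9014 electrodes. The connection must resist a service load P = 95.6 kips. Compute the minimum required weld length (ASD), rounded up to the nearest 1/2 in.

L = 13.5 in

E90XX → F_EXX = 90 ksi.
Throat t_e = 0.707 × 0.375 = 0.2651 in.
r_n/Ω = (0.6 × 90 × 0.2651) / 2.0 = 7.158 kip/in.
L_req = P / (r_n/Ω) = 95.6 / 7.158 = 13.35 in total.
Round up → use L = 13.5 in.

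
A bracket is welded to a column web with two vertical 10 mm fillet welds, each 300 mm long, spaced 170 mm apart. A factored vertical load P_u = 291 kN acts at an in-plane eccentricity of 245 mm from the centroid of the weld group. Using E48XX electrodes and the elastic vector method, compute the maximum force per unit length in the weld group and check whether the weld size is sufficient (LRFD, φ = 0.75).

f_max ≈ 1680 N/mm; NOT adequate

E48XX → F_EXX = 480 MPa.
Total weld length L_w = 600 mm. Treat welds as unit-width lines.
Polar moment about centroid: J = 2[d³/12 + d(b/2)²] = 2[300³/12 + 300×85²] = 8835000 mm³.
Direct shear f_v = P/L_w = 291×10³ / 600 = 485 N/mm (vertical).
Torsion M = P·e = 291×10³ × 245 = 71295000 N·mm.
Critical point at (x, y) = (85, 150) from centroid. f_tx = M·y/J = 1210 N/mm; f_ty = M·x/J = 685.9 N/mm.
Resultant f_max = √[f_tx² + (f_v + f_ty)²] = √[1210² + (485 + 685.9)²] = 1684 N/mm.
Capacity per unit length: φr_n = 0.75 × 0.6 × 480 × (0.707 × 10) = 1527 N/mm.
1684 > 1527 → NOT adequate.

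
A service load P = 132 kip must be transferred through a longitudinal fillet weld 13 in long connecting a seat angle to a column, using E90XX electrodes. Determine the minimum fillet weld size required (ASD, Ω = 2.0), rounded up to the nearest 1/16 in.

E90XX → F_EXX = 90 ksi.
Total weld length L = 13 in.
Required throat t_e = P × Ω / (0.6 F_EXX × L) = 132 × 2.0 / (0.6 × 90 × 13) = 0.3761 in.
Required leg w = t_e / 0.707 = 0.5319 in → use 9/16 in.

w = 9/16 in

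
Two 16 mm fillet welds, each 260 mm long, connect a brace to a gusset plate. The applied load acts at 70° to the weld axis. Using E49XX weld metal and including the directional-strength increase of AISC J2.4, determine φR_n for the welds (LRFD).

E49XX → F_EXX = 490 MPa.
t_e = 0.707 × 16 = 11.31 mm; A_we = 11.31 × 520 = 5882 mm².
Directional factor: 1.0 + 0.5 sin^1.5(70°) = 1.455.
F_nw = 0.6 × 490 × 1.455 = 427.9 MPa.
φR_n = 0.75 × 427.9 × 5882 × 10⁻³ = 1888 kN.

φR_n ≈ 1890 kN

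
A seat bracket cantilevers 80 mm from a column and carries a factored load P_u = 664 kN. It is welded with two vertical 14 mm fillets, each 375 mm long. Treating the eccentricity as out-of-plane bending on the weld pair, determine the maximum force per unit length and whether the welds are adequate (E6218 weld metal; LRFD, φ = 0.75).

f_max ≈ 1440 N/mm; adequate

E62XX → F_EXX = 620 MPa.
L_w = 2 × 375 = 750 mm; section modulus (unit throat) S = 2 × L²/6 = 46880 mm².
Direct shear f_v = P/L_w = 664×10³/750 = 885.3 N/mm.
Moment M = P × e = 664×10³ × 80 = 53120000 N·mm; bending f_b = M/S = 1133 N/mm.
f_max = √(f_v² + f_b²) = √(885.3² + 1133²) = 1438 N/mm.
φr_n = 0.75 × 0.6 × 620 × (0.707 × 14) = 2762 N/mm → adequate.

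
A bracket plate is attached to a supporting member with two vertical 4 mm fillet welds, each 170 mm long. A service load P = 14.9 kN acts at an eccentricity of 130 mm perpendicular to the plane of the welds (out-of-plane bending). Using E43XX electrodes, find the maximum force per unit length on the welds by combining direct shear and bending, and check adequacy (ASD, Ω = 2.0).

f_max ≈ 206 N/mm; adequate

E43XX → F_EXX = 430 MPa.
L_w = 2 × 170 = 340 mm; section modulus (unit throat) S = 2 × L²/6 = 9633 mm².
Direct shear f_v = P/L_w = 14.9×10³/340 = 43.82 N/mm.
Moment M = P × e = 14.9×10³ × 130 = 1937000 N·mm; bending f_b = M/S = 201.1 N/mm.
f_max = √(f_v² + f_b²) = √(43.82² + 201.1²) = 205.8 N/mm.
r_n/Ω = (1/2.0) × 0.6 × 430 × (0.707 × 4) = 364.8 N/mm → adequate.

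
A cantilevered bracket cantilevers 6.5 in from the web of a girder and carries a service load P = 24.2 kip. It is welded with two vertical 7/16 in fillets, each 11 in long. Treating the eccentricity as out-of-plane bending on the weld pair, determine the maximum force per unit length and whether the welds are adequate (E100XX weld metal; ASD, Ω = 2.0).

E100XX → F_EXX = 100 ksi.
L_w = 2 × 11 = 22 in; section modulus (unit throat) S = 2 × L²/6 = 40.33 in².
Direct shear f_v = P/L_w = 24.2/22 = 1.1 kip/in.
Moment M = P × e = 24.2 × 6.5 = 157.3 kip·in; bending f_b = M/S = 3.9 kip/in.
f_max = √(f_v² + f_b²) = √(1.1² + 3.9²) = 4.052 kip/in.
r_n/Ω = (1/2.0) × 0.6 × 100 × (0.707 × 0.4375) = 9.279 kip/in → adequate.

f_max ≈ 4.05 kip/in; adequate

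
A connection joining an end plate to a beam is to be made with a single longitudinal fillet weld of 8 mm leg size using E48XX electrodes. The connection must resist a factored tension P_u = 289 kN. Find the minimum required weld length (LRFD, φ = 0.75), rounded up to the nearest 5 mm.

L = 240 mm

E48XX → F_EXX = 480 MPa.
Throat t_e = 0.707 × 8 = 5.656 mm.
φr_n = 0.75 × 0.6 × 480 × 5.656 × 10⁻³ = 1.222 kN/mm.
L_req = P_u / φr_n = 289 / 1.222 = 236.6 mm total.
Round up → use L = 240 mm.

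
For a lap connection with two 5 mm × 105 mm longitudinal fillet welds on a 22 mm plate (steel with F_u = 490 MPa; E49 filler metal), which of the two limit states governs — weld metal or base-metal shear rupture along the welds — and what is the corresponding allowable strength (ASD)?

R_n/Ω ≈ 109 kN (weld metal governs)

E49XX → F_EXX = 490 MPa.
t_e = 0.707 × 5 = 3.535 mm; L = 210 mm.
Weld metal: R_n/Ω = (1/2.0) × 0.6 × 490 × 3.535 × 210 × 10⁻³ = 109.1 kN.
Base metal (shear rupture): R_n/Ω = (1/2.0) × 0.6 × 490 × 22 × 210 × 10⁻³ = 679.1 kN.
Governing: weld metal.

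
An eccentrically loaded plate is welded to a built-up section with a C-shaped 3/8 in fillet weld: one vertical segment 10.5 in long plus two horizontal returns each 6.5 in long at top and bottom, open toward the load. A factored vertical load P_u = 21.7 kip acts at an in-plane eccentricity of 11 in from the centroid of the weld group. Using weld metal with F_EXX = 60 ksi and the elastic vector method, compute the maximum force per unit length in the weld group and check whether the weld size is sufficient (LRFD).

Total weld length L_w = 23.5 in. Treat welds as unit-width lines.
Centroid: x̄ = 2×6.5×3.25 / 23.5 = 1.798 in from the vertical weld.
Polar moment about centroid: J = I_x + I_y = [10.5³/12 + 2×6.5×5.25²] + [10.5×1.798² + 2(6.5³/12 + 6.5×1.452²)] = 561.9 in³.
Direct shear f_v = P/L_w = 21.7 / 23.5 = 0.9234 kip/in (vertical).
Torsion M = P·e = 21.7 × 11 = 238.7 kip·in.
Critical point at (x, y) = (4.702, 5.25) from centroid. f_tx = M·y/J = 2.23 kip/in; f_ty = M·x/J = 1.997 kip/in.
Resultant f_max = √[f_tx² + (f_v + f_ty)²] = √[2.23² + (0.9234 + 1.997)²] = 3.675 kip/in.
Capacity per unit length: φr_n = 0.75 × 0.6 × 60 × (0.707 × 0.375) = 7.158 kip/in.
3.675 ≤ 7.158 → adequate.

f_max ≈ 3.67 kip/in; adequate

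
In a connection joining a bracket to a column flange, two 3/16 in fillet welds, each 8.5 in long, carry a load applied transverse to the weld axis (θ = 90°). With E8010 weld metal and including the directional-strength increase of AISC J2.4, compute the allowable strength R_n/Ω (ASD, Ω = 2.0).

E80XX → F_EXX = 80 ksi.
t_e = 0.707 × 0.1875 = 0.1326 in; A_we = 0.1326 × 17 = 2.254 in².
Directional factor: 1.0 + 0.5 sin^1.5(90°) = 1.5.
F_nw = 0.6 × 80 × 1.5 = 72 ksi.
R_n/Ω = (72 × 2.254) / 2.0 = 81.13 kip.

R_n/Ω ≈ 81.1 kip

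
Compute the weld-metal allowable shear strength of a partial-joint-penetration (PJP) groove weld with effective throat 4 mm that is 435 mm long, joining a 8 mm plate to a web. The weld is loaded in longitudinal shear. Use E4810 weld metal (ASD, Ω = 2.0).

R_n/Ω ≈ 251 kN

E48XX → F_EXX = 480 MPa.
Effective throat (given) t_e = 4 mm.
A_we = 4 × 435 = 1740 mm².
F_nw = 0.6 F_EXX = 288 MPa.
R_n/Ω = (288 × 1740) / 2.0 × 10⁻³ = 250.6 kN.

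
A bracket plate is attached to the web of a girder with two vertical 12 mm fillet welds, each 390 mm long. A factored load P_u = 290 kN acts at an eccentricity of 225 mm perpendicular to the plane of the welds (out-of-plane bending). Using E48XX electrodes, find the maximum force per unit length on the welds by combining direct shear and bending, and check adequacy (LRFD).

f_max ≈ 1340 N/mm; adequate

E48XX → F_EXX = 480 MPa.
L_w = 2 × 390 = 780 mm; section modulus (unit throat) S = 2 × L²/6 = 50700 mm².
Direct shear f_v = P/L_w = 290×10³/780 = 371.8 N/mm.
Moment M = P × e = 290×10³ × 225 = 65250000 N·mm; bending f_b = M/S = 1287 N/mm.
f_max = √(f_v² + f_b²) = √(371.8² + 1287²) = 1340 N/mm.
φr_n = 0.75 × 0.6 × 480 × (0.707 × 12) = 1833 N/mm → adequate.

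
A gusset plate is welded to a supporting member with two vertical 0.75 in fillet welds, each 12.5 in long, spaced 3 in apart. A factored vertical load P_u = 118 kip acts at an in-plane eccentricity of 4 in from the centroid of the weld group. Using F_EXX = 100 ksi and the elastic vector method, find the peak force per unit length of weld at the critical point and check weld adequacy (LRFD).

f_max ≈ 10.1 kip/in; adequate

Total weld length L_w = 25 in. Treat welds as unit-width lines.
Polar moment about centroid: J = 2[d³/12 + d(b/2)²] = 2[12.5³/12 + 12.5×1.5²] = 381.8 in³.
Direct shear f_v = P/L_w = 118 / 25 = 4.72 kip/in (vertical).
Torsion M = P·e = 118 × 4 = 472 kip·in.
Critical point at (x, y) = (1.5, 6.25) from centroid. f_tx = M·y/J = 7.727 kip/in; f_ty = M·x/J = 1.855 kip/in.
Resultant f_max = √[f_tx² + (f_v + f_ty)²] = √[7.727² + (4.72 + 1.855)²] = 10.15 kip/in.
Capacity per unit length: φr_n = 0.75 × 0.6 × 100 × (0.707 × 0.75) = 23.86 kip/in.
10.15 ≤ 23.86 → adequate.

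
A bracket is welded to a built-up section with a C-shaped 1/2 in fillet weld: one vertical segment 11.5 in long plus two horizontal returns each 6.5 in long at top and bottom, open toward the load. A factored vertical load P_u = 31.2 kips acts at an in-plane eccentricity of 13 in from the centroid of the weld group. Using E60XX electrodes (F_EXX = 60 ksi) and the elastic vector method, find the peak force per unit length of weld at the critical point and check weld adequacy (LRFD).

f_max ≈ 5.45 kip/in; adequate

Total weld length L_w = 24.5 in. Treat welds as unit-width lines.
Centroid: x̄ = 2×6.5×3.25 / 24.5 = 1.724 in from the vertical weld.
Polar moment about centroid: J = I_x + I_y = [11.5³/12 + 2×6.5×5.75²] + [11.5×1.724² + 2(6.5³/12 + 6.5×1.526²)] = 666.8 in³.
Direct shear f_v = P/L_w = 31.2 / 24.5 = 1.273 kip/in (vertical).
Torsion M = P·e = 31.2 × 13 = 405.6 kip·in.
Critical point at (x, y) = (4.776, 5.75) from centroid. f_tx = M·y/J = 3.498 kip/in; f_ty = M·x/J = 2.905 kip/in.
Resultant f_max = √[f_tx² + (f_v + f_ty)²] = √[3.498² + (1.273 + 2.905)²] = 5.449 kip/in.
Capacity per unit length: φr_n = 0.75 × 0.6 × 60 × (0.707 × 0.5) = 9.544 kip/in.
5.449 ≤ 9.544 → adequate.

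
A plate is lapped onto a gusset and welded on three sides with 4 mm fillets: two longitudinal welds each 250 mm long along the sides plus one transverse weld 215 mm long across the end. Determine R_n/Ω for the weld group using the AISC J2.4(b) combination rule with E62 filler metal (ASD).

E62XX → F_EXX = 620 MPa.
t_e = 0.707 × 4 = 2.828 mm.
R_nwl = 0.6 × 620 × 2.828 × 500 × 10⁻³ = 526 kN (longitudinal, 2 welds).
R_nwt = 0.6 × 620 × 2.828 × 215 × 10⁻³ = 226.2 kN (transverse, base value).
(i) R_nwl + R_nwt = 752.2 kN; (ii) 0.85 R_nwl + 1.5 R_nwt = 786.4 kN.
R_n = max = 786.4 kN [governs: (ii)]; R_n/Ω = 393.2 kN.

R_n/Ω ≈ 393 kN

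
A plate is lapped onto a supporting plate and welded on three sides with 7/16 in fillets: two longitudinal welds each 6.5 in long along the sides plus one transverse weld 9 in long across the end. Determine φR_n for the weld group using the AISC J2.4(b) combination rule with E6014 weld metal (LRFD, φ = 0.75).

φR_n ≈ 205 kip

E60XX → F_EXX = 60 ksi.
t_e = 0.707 × 0.4375 = 0.3093 in.
R_nwl = 0.6 × 60 × 0.3093 × 13 = 144.8 kip (longitudinal, 2 welds).
R_nwt = 0.6 × 60 × 0.3093 × 9 = 100.2 kip (transverse, base value).
(i) R_nwl + R_nwt = 245 kip; (ii) 0.85 R_nwl + 1.5 R_nwt = 273.4 kip.
R_n = max = 273.4 kip [governs: (ii)]; φR_n = 205 kip.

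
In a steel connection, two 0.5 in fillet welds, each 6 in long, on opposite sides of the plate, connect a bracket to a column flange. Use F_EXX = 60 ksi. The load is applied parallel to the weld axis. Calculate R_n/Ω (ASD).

R_n/Ω ≈ 76.4 kips

Effective throat t_e = 0.707 × 0.5 = 0.3535 in.
Total length L = 12 in; A_we = 0.3535 × 12 = 4.242 in².
F_nw = 0.6 F_EXX = 0.6 × 60 = 36 ksi.
R_n = 36 × 4.242 = 152.7 kips; R_n/Ω = 152.7/2.0 = 76.36 kips.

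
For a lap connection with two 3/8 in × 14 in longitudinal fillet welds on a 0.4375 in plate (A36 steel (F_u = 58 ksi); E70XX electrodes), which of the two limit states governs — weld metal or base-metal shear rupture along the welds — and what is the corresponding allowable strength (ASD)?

R_n/Ω ≈ 156 kip (weld metal governs)

E70XX → F_EXX = 70 ksi.
t_e = 0.707 × 0.375 = 0.2651 in; L = 28 in.
Weld metal: R_n/Ω = (1/2.0) × 0.6 × 70 × 0.2651 × 28 = 155.9 kip.
Base metal (shear rupture): R_n/Ω = (1/2.0) × 0.6 × 58 × 0.4375 × 28 = 213.1 kip.
Governing: weld metal.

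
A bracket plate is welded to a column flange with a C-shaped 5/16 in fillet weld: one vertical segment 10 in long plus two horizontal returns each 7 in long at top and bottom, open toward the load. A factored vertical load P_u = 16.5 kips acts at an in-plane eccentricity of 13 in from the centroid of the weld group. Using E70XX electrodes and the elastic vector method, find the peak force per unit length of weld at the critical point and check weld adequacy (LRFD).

f_max ≈ 3.21 kip/in; adequate

E70XX → F_EXX = 70 ksi.
Total weld length L_w = 24 in. Treat welds as unit-width lines.
Centroid: x̄ = 2×7×3.5 / 24 = 2.042 in from the vertical weld.
Polar moment about centroid: J = I_x + I_y = [10³/12 + 2×7×5²] + [10×2.042² + 2(7³/12 + 7×1.458²)] = 562 in³.
Direct shear f_v = P/L_w = 16.5 / 24 = 0.6875 kip/in (vertical).
Torsion M = P·e = 16.5 × 13 = 214.5 kip·in.
Critical point at (x, y) = (4.958, 5) from centroid. f_tx = M·y/J = 1.909 kip/in; f_ty = M·x/J = 1.893 kip/in.
Resultant f_max = √[f_tx² + (f_v + f_ty)²] = √[1.909² + (0.6875 + 1.893)²] = 3.209 kip/in.
Capacity per unit length: φr_n = 0.75 × 0.6 × 70 × (0.707 × 0.3125) = 6.96 kip/in.
3.209 ≤ 6.96 → adequate.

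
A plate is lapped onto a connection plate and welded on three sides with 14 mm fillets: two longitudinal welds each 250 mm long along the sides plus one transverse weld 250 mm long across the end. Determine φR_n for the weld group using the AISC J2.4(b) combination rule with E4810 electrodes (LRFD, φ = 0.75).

φR_n ≈ 1710 kN

E48XX → F_EXX = 480 MPa.
t_e = 0.707 × 14 = 9.898 mm.
R_nwl = 0.6 × 480 × 9.898 × 500 × 10⁻³ = 1425 kN (longitudinal, 2 welds).
R_nwt = 0.6 × 480 × 9.898 × 250 × 10⁻³ = 712.7 kN (transverse, base value).
(i) R_nwl + R_nwt = 2138 kN; (ii) 0.85 R_nwl + 1.5 R_nwt = 2280 kN.
R_n = max = 2280 kN [governs: (ii)]; φR_n = 1710 kN.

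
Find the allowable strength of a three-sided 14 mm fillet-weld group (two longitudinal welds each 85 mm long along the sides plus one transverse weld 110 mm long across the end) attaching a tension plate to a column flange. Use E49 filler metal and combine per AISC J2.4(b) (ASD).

R_n/Ω ≈ 450 kN

E49XX → F_EXX = 490 MPa.
t_e = 0.707 × 14 = 9.898 mm.
R_nwl = 0.6 × 490 × 9.898 × 170 × 10⁻³ = 494.7 kN (longitudinal, 2 welds).
R_nwt = 0.6 × 490 × 9.898 × 110 × 10⁻³ = 320.1 kN (transverse, base value).
(i) R_nwl + R_nwt = 814.8 kN; (ii) 0.85 R_nwl + 1.5 R_nwt = 900.6 kN.
R_n = max = 900.6 kN [governs: (ii)]; R_n/Ω = 450.3 kN.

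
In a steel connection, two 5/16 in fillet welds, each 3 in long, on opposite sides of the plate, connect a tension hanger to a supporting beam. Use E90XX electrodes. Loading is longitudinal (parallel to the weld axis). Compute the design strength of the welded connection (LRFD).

φR_n ≈ 53.7 kip

E90XX → F_EXX = 90 ksi.
Effective throat t_e = 0.707 × 0.3125 = 0.2209 in.
Total length L = 6 in; A_we = 0.2209 × 6 = 1.326 in².
F_nw = 0.6 F_EXX = 0.6 × 90 = 54 ksi.
φR_n = 0.75 × 54 × 1.326 = 53.69 kip.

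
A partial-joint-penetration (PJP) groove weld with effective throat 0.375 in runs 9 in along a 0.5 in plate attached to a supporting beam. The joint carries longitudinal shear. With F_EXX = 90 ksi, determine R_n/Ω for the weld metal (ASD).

R_n/Ω ≈ 91.1 kip

Effective throat (given) t_e = 0.375 in.
A_we = 0.375 × 9 = 3.375 in².
F_nw = 0.6 F_EXX = 54 ksi.
R_n/Ω = (54 × 3.375) / 2.0 = 91.12 kip.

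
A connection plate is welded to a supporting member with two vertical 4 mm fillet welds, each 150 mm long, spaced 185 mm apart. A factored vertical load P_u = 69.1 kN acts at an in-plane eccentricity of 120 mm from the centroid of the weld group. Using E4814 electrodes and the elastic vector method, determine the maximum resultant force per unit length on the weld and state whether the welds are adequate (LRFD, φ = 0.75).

f_max ≈ 515 N/mm; adequate

E48XX → F_EXX = 480 MPa.
Total weld length L_w = 300 mm. Treat welds as unit-width lines.
Polar moment about centroid: J = 2[d³/12 + d(b/2)²] = 2[150³/12 + 150×92.5²] = 3129000 mm³.
Direct shear f_v = P/L_w = 69.1×10³ / 300 = 230.3 N/mm (vertical).
Torsion M = P·e = 69.1×10³ × 120 = 8292000 N·mm.
Critical point at (x, y) = (92.5, 75) from centroid. f_tx = M·y/J = 198.7 N/mm; f_ty = M·x/J = 245.1 N/mm.
Resultant f_max = √[f_tx² + (f_v + f_ty)²] = √[198.7² + (230.3 + 245.1)²] = 515.3 N/mm.
Capacity per unit length: φr_n = 0.75 × 0.6 × 480 × (0.707 × 4) = 610.8 N/mm.
515.3 ≤ 610.8 → adequate.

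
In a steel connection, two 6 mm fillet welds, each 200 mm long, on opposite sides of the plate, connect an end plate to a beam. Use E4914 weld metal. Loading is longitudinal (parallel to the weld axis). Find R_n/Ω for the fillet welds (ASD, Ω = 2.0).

R_n/Ω ≈ 249 kN

E49XX → F_EXX = 490 MPa.
Effective throat t_e = 0.707 × 6 = 4.242 mm.
Total length L = 400 mm; A_we = 4.242 × 400 = 1697 mm².
F_nw = 0.6 F_EXX = 0.6 × 490 = 294 MPa.
R_n = 294 × 1697 × 10⁻³ = 498.9 kN; R_n/Ω = 498.9/2.0 = 249.4 kN.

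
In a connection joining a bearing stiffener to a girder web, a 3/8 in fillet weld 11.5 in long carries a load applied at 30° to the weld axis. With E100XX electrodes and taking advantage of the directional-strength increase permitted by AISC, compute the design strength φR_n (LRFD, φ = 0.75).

φR_n ≈ 161 kip

E100XX → F_EXX = 100 ksi.
t_e = 0.707 × 0.375 = 0.2651 in; A_we = 0.2651 × 11.5 = 3.049 in².
Directional factor: 1.0 + 0.5 sin^1.5(30°) = 1.177.
F_nw = 0.6 × 100 × 1.177 = 70.61 ksi.
φR_n = 0.75 × 70.61 × 3.049 = 161.5 kip.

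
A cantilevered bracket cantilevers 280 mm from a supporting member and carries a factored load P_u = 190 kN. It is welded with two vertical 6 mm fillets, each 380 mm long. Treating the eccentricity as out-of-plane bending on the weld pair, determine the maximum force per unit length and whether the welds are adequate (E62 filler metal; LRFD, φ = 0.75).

f_max ≈ 1130 N/mm; adequate

E62XX → F_EXX = 620 MPa.
L_w = 2 × 380 = 760 mm; section modulus (unit throat) S = 2 × L²/6 = 48130 mm².
Direct shear f_v = P/L_w = 190×10³/760 = 250 N/mm.
Moment M = P × e = 190×10³ × 280 = 53200000 N·mm; bending f_b = M/S = 1105 N/mm.
f_max = √(f_v² + f_b²) = √(250² + 1105²) = 1133 N/mm.
φr_n = 0.75 × 0.6 × 620 × (0.707 × 6) = 1184 N/mm → adequate.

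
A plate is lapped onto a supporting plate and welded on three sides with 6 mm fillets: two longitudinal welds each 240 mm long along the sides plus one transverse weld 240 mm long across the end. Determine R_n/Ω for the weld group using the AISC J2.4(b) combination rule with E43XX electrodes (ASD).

E43XX → F_EXX = 430 MPa.
t_e = 0.707 × 6 = 4.242 mm.
R_nwl = 0.6 × 430 × 4.242 × 480 × 10⁻³ = 525.3 kN (longitudinal, 2 welds).
R_nwt = 0.6 × 430 × 4.242 × 240 × 10⁻³ = 262.7 kN (transverse, base value).
(i) R_nwl + R_nwt = 788 kN; (ii) 0.85 R_nwl + 1.5 R_nwt = 840.5 kN.
R_n = max = 840.5 kN [governs: (ii)]; R_n/Ω = 420.3 kN.

R_n/Ω ≈ 420 kN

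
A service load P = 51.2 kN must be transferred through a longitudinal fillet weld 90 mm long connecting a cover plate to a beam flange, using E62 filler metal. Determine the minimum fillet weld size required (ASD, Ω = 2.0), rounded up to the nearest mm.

E62XX → F_EXX = 620 MPa.
Total weld length L = 90 mm.
Required throat t_e = P × Ω / (0.6 F_EXX × L) = 51.2 × 2.0 / (0.6 × 620 × 90 × 10⁻³) = 3.059 mm.
Required leg w = t_e / 0.707 = 4.326 mm → use 5 mm.

w = 5 mm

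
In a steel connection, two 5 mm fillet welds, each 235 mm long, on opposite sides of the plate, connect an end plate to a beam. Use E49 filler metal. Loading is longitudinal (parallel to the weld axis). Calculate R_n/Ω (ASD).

R_n/Ω ≈ 244 kN

E49XX → F_EXX = 490 MPa.
Effective throat t_e = 0.707 × 5 = 3.535 mm.
Total length L = 470 mm; A_we = 3.535 × 470 = 1661 mm².
F_nw = 0.6 F_EXX = 0.6 × 490 = 294 MPa.
R_n = 294 × 1661 × 10⁻³ = 488.5 kN; R_n/Ω = 488.5/2.0 = 244.2 kN.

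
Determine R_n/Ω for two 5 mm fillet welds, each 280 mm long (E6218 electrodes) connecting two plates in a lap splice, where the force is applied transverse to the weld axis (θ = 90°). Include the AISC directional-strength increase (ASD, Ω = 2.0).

R_n/Ω ≈ 552 kN

E62XX → F_EXX = 620 MPa.
t_e = 0.707 × 5 = 3.535 mm; A_we = 3.535 × 560 = 1980 mm².
Directional factor: 1.0 + 0.5 sin^1.5(90°) = 1.5.
F_nw = 0.6 × 620 × 1.5 = 558 MPa.
R_n/Ω = (558 × 1980) / 2.0 × 10⁻³ = 552.3 kN.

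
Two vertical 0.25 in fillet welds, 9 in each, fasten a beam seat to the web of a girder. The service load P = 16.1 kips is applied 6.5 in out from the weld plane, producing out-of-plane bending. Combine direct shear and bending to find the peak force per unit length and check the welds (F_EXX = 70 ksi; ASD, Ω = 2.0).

f_max ≈ 3.98 kip/in; NOT adequate

L_w = 2 × 9 = 18 in; section modulus (unit throat) S = 2 × L²/6 = 27 in².
Direct shear f_v = P/L_w = 16.1/18 = 0.8944 kip/in.
Moment M = P × e = 16.1 × 6.5 = 104.65 kip·in; bending f_b = M/S = 3.876 kip/in.
f_max = √(f_v² + f_b²) = √(0.8944² + 3.876²) = 3.978 kip/in.
r_n/Ω = (1/2.0) × 0.6 × 70 × (0.707 × 0.25) = 3.712 kip/in → NOT adequate.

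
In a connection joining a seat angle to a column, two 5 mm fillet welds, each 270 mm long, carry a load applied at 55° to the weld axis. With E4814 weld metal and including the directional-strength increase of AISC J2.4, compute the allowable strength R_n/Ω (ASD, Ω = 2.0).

E48XX → F_EXX = 480 MPa.
t_e = 0.707 × 5 = 3.535 mm; A_we = 3.535 × 540 = 1909 mm².
Directional factor: 1.0 + 0.5 sin^1.5(55°) = 1.371.
F_nw = 0.6 × 480 × 1.371 = 394.8 MPa.
R_n/Ω = (394.8 × 1909) / 2.0 × 10⁻³ = 376.8 kN.

R_n/Ω ≈ 377 kN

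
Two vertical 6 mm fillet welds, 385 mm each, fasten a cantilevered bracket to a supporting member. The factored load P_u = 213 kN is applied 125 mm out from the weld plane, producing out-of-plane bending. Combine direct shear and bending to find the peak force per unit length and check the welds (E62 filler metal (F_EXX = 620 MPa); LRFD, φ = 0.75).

L_w = 2 × 385 = 770 mm; section modulus (unit throat) S = 2 × L²/6 = 49410 mm².
Direct shear f_v = P/L_w = 213×10³/770 = 276.6 N/mm.
Moment M = P × e = 213×10³ × 125 = 26625000 N·mm; bending f_b = M/S = 538.9 N/mm.
f_max = √(f_v² + f_b²) = √(276.6² + 538.9²) = 605.7 N/mm.
φr_n = 0.75 × 0.6 × 620 × (0.707 × 6) = 1184 N/mm → adequate.

f_max ≈ 606 N/mm; adequate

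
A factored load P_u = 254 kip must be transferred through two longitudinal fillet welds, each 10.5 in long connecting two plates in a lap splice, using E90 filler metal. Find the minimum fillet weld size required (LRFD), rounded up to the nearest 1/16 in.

E90XX → F_EXX = 90 ksi.
Total weld length L = 21 in.
Required throat t_e = P_u / (φ × 0.6 F_EXX × L) = 254 / (0.75 × 0.6 × 90 × 21) = 0.2986 in.
Required leg w = t_e / 0.707 = 0.4224 in → use 7/16 in.

w = 7/16 in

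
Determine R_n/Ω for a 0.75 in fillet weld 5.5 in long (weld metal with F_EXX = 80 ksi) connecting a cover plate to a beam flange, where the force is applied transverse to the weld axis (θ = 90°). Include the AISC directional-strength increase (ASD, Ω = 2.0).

t_e = 0.707 × 0.75 = 0.5302 in; A_we = 0.5302 × 5.5 = 2.916 in².
Directional factor: 1.0 + 0.5 sin^1.5(90°) = 1.5.
F_nw = 0.6 × 80 × 1.5 = 72 ksi.
R_n/Ω = (72 × 2.916) / 2.0 = 105 kip.

R_n/Ω ≈ 105 kip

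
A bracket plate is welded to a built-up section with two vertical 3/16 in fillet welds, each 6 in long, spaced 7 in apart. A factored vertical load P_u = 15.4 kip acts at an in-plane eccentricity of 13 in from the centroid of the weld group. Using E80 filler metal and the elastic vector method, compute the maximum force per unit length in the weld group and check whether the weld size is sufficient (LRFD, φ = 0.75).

f_max ≈ 6.08 kip/in; NOT adequate

E80XX → F_EXX = 80 ksi.
Total weld length L_w = 12 in. Treat welds as unit-width lines.
Polar moment about centroid: J = 2[d³/12 + d(b/2)²] = 2[6³/12 + 6×3.5²] = 183 in³.
Direct shear f_v = P/L_w = 15.4 / 12 = 1.283 kip/in (vertical).
Torsion M = P·e = 15.4 × 13 = 200.2 kip·in.
Critical point at (x, y) = (3.5, 3) from centroid. f_tx = M·y/J = 3.282 kip/in; f_ty = M·x/J = 3.829 kip/in.
Resultant f_max = √[f_tx² + (f_v + f_ty)²] = √[3.282² + (1.283 + 3.829)²] = 6.075 kip/in.
Capacity per unit length: φr_n = 0.75 × 0.6 × 80 × (0.707 × 0.1875) = 4.772 kip/in.
6.075 > 4.772 → NOT adequate.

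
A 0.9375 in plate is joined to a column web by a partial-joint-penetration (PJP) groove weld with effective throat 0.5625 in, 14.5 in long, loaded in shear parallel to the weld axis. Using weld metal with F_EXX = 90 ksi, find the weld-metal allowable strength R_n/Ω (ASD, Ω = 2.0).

Effective throat (given) t_e = 0.5625 in.
A_we = 0.5625 × 14.5 = 8.156 in².
F_nw = 0.6 F_EXX = 54 ksi.
R_n/Ω = (54 × 8.156) / 2.0 = 220.2 kips.

R_n/Ω ≈ 220 kips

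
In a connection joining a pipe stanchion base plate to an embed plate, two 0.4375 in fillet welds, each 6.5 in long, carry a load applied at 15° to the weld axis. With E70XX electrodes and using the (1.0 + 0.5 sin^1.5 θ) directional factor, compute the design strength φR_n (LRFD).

E70XX → F_EXX = 70 ksi.
t_e = 0.707 × 0.4375 = 0.3093 in; A_we = 0.3093 × 13 = 4.021 in².
Directional factor: 1.0 + 0.5 sin^1.5(15°) = 1.066.
F_nw = 0.6 × 70 × 1.066 = 44.77 ksi.
φR_n = 0.75 × 44.77 × 4.021 = 135 kips.

φR_n ≈ 135 kips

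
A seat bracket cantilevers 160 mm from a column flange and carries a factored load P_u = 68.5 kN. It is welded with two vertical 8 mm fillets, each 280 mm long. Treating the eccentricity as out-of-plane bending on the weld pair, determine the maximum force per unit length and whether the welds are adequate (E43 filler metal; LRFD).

f_max ≈ 437 N/mm; adequate

E43XX → F_EXX = 430 MPa.
L_w = 2 × 280 = 560 mm; section modulus (unit throat) S = 2 × L²/6 = 26130 mm².
Direct shear f_v = P/L_w = 68.5×10³/560 = 122.3 N/mm.
Moment M = P × e = 68.5×10³ × 160 = 10960000 N·mm; bending f_b = M/S = 419.4 N/mm.
f_max = √(f_v² + f_b²) = √(122.3² + 419.4²) = 436.9 N/mm.
φr_n = 0.75 × 0.6 × 430 × (0.707 × 8) = 1094 N/mm → adequate.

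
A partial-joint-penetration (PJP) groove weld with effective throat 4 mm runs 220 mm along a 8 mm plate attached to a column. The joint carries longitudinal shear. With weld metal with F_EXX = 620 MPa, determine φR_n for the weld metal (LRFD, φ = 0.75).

φR_n ≈ 246 kN

Effective throat (given) t_e = 4 mm.
A_we = 4 × 220 = 880 mm².
F_nw = 0.6 F_EXX = 372 MPa.
φR_n = 0.75 × 372 × 880 × 10⁻³ = 245.5 kN.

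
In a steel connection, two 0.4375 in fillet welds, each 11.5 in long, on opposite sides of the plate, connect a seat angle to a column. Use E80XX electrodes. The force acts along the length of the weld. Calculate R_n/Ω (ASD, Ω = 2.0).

E80XX → F_EXX = 80 ksi.
Effective throat t_e = 0.707 × 0.4375 = 0.3093 in.
Total length L = 23 in; A_we = 0.3093 × 23 = 7.114 in².
F_nw = 0.6 F_EXX = 0.6 × 80 = 48 ksi.
R_n = 48 × 7.114 = 341.5 kip; R_n/Ω = 341.5/2.0 = 170.7 kip.

R_n/Ω ≈ 171 kip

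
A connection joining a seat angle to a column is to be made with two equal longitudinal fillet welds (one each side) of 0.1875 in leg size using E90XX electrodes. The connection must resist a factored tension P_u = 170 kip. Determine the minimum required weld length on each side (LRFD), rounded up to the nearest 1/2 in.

E90XX → F_EXX = 90 ksi.
Throat t_e = 0.707 × 0.1875 = 0.1326 in.
φr_n = 0.75 × 0.6 × 90 × 0.1326 = 5.369 kip/in.
L_req = P_u / φr_n = 170 / 5.369 = 31.66 in total.
Per side: 31.66 / 2 = 15.83 in.
Round up → use L = 16 in on each side.

L = 16 in on each side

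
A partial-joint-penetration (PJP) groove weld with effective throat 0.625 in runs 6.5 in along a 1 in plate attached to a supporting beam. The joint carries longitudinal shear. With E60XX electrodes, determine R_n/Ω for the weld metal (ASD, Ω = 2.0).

R_n/Ω ≈ 73.1 kips

E60XX → F_EXX = 60 ksi.
Effective throat (given) t_e = 0.625 in.
A_we = 0.625 × 6.5 = 4.062 in².
F_nw = 0.6 F_EXX = 36 ksi.
R_n/Ω = (36 × 4.062) / 2.0 = 73.12 kips.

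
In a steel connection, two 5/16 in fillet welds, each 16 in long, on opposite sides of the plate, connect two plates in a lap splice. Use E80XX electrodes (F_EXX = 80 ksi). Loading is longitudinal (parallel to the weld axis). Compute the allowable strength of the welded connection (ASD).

Effective throat t_e = 0.707 × 0.3125 = 0.2209 in.
Total length L = 32 in; A_we = 0.2209 × 32 = 7.07 in².
F_nw = 0.6 F_EXX = 0.6 × 80 = 48 ksi.
R_n = 48 × 7.07 = 339.4 kips; R_n/Ω = 339.4/2.0 = 169.7 kips.

R_n/Ω ≈ 170 kips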